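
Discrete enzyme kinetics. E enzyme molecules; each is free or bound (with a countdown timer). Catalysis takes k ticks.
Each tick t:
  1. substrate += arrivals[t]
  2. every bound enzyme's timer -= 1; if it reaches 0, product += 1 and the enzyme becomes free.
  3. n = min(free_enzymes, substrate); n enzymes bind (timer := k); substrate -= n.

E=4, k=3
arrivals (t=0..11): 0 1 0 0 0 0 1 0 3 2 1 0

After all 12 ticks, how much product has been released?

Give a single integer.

t=0: arr=0 -> substrate=0 bound=0 product=0
t=1: arr=1 -> substrate=0 bound=1 product=0
t=2: arr=0 -> substrate=0 bound=1 product=0
t=3: arr=0 -> substrate=0 bound=1 product=0
t=4: arr=0 -> substrate=0 bound=0 product=1
t=5: arr=0 -> substrate=0 bound=0 product=1
t=6: arr=1 -> substrate=0 bound=1 product=1
t=7: arr=0 -> substrate=0 bound=1 product=1
t=8: arr=3 -> substrate=0 bound=4 product=1
t=9: arr=2 -> substrate=1 bound=4 product=2
t=10: arr=1 -> substrate=2 bound=4 product=2
t=11: arr=0 -> substrate=0 bound=3 product=5

Answer: 5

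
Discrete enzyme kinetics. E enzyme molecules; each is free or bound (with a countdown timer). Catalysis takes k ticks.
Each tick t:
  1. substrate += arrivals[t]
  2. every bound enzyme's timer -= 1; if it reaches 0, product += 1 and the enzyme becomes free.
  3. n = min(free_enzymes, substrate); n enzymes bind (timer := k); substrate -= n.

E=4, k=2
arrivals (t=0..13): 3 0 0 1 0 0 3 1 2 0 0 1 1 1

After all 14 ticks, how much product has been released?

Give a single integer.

Answer: 11

Derivation:
t=0: arr=3 -> substrate=0 bound=3 product=0
t=1: arr=0 -> substrate=0 bound=3 product=0
t=2: arr=0 -> substrate=0 bound=0 product=3
t=3: arr=1 -> substrate=0 bound=1 product=3
t=4: arr=0 -> substrate=0 bound=1 product=3
t=5: arr=0 -> substrate=0 bound=0 product=4
t=6: arr=3 -> substrate=0 bound=3 product=4
t=7: arr=1 -> substrate=0 bound=4 product=4
t=8: arr=2 -> substrate=0 bound=3 product=7
t=9: arr=0 -> substrate=0 bound=2 product=8
t=10: arr=0 -> substrate=0 bound=0 product=10
t=11: arr=1 -> substrate=0 bound=1 product=10
t=12: arr=1 -> substrate=0 bound=2 product=10
t=13: arr=1 -> substrate=0 bound=2 product=11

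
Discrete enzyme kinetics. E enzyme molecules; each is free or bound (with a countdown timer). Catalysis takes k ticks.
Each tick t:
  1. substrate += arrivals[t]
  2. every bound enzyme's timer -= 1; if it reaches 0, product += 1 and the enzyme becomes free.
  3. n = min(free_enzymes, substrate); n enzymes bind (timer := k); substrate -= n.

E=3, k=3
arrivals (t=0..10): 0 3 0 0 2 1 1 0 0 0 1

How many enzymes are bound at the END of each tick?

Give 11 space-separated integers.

Answer: 0 3 3 3 2 3 3 2 1 1 1

Derivation:
t=0: arr=0 -> substrate=0 bound=0 product=0
t=1: arr=3 -> substrate=0 bound=3 product=0
t=2: arr=0 -> substrate=0 bound=3 product=0
t=3: arr=0 -> substrate=0 bound=3 product=0
t=4: arr=2 -> substrate=0 bound=2 product=3
t=5: arr=1 -> substrate=0 bound=3 product=3
t=6: arr=1 -> substrate=1 bound=3 product=3
t=7: arr=0 -> substrate=0 bound=2 product=5
t=8: arr=0 -> substrate=0 bound=1 product=6
t=9: arr=0 -> substrate=0 bound=1 product=6
t=10: arr=1 -> substrate=0 bound=1 product=7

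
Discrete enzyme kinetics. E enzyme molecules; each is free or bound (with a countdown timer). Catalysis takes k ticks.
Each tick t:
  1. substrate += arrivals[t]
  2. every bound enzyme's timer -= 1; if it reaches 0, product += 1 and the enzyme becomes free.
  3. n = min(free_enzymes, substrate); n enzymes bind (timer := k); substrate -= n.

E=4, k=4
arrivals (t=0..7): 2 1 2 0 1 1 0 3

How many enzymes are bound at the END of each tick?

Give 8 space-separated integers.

Answer: 2 3 4 4 4 4 3 4

Derivation:
t=0: arr=2 -> substrate=0 bound=2 product=0
t=1: arr=1 -> substrate=0 bound=3 product=0
t=2: arr=2 -> substrate=1 bound=4 product=0
t=3: arr=0 -> substrate=1 bound=4 product=0
t=4: arr=1 -> substrate=0 bound=4 product=2
t=5: arr=1 -> substrate=0 bound=4 product=3
t=6: arr=0 -> substrate=0 bound=3 product=4
t=7: arr=3 -> substrate=2 bound=4 product=4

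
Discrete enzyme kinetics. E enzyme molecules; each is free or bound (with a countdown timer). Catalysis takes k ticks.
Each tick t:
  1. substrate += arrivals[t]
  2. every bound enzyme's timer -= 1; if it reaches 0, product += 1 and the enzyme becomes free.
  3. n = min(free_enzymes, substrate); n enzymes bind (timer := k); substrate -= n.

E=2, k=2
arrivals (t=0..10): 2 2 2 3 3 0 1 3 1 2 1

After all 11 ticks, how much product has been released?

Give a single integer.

t=0: arr=2 -> substrate=0 bound=2 product=0
t=1: arr=2 -> substrate=2 bound=2 product=0
t=2: arr=2 -> substrate=2 bound=2 product=2
t=3: arr=3 -> substrate=5 bound=2 product=2
t=4: arr=3 -> substrate=6 bound=2 product=4
t=5: arr=0 -> substrate=6 bound=2 product=4
t=6: arr=1 -> substrate=5 bound=2 product=6
t=7: arr=3 -> substrate=8 bound=2 product=6
t=8: arr=1 -> substrate=7 bound=2 product=8
t=9: arr=2 -> substrate=9 bound=2 product=8
t=10: arr=1 -> substrate=8 bound=2 product=10

Answer: 10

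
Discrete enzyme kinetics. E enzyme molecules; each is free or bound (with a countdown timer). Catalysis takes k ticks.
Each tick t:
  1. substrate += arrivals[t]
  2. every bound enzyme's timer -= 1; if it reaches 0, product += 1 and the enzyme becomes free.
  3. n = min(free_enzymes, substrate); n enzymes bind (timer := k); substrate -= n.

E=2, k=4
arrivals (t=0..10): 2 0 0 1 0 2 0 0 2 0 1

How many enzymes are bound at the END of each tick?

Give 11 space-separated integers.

Answer: 2 2 2 2 1 2 2 2 2 2 2

Derivation:
t=0: arr=2 -> substrate=0 bound=2 product=0
t=1: arr=0 -> substrate=0 bound=2 product=0
t=2: arr=0 -> substrate=0 bound=2 product=0
t=3: arr=1 -> substrate=1 bound=2 product=0
t=4: arr=0 -> substrate=0 bound=1 product=2
t=5: arr=2 -> substrate=1 bound=2 product=2
t=6: arr=0 -> substrate=1 bound=2 product=2
t=7: arr=0 -> substrate=1 bound=2 product=2
t=8: arr=2 -> substrate=2 bound=2 product=3
t=9: arr=0 -> substrate=1 bound=2 product=4
t=10: arr=1 -> substrate=2 bound=2 product=4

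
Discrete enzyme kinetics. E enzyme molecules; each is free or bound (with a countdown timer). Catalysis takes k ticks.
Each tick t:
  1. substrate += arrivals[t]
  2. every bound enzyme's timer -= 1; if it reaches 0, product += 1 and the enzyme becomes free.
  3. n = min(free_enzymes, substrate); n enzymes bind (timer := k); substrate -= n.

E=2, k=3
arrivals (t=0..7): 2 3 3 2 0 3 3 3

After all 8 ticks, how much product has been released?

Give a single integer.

Answer: 4

Derivation:
t=0: arr=2 -> substrate=0 bound=2 product=0
t=1: arr=3 -> substrate=3 bound=2 product=0
t=2: arr=3 -> substrate=6 bound=2 product=0
t=3: arr=2 -> substrate=6 bound=2 product=2
t=4: arr=0 -> substrate=6 bound=2 product=2
t=5: arr=3 -> substrate=9 bound=2 product=2
t=6: arr=3 -> substrate=10 bound=2 product=4
t=7: arr=3 -> substrate=13 bound=2 product=4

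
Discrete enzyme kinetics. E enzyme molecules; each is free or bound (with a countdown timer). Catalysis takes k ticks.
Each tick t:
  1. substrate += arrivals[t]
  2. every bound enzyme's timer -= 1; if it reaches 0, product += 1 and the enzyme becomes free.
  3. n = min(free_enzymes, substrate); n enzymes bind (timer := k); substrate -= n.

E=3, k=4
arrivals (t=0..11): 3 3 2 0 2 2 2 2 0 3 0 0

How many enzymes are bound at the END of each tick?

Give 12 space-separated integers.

Answer: 3 3 3 3 3 3 3 3 3 3 3 3

Derivation:
t=0: arr=3 -> substrate=0 bound=3 product=0
t=1: arr=3 -> substrate=3 bound=3 product=0
t=2: arr=2 -> substrate=5 bound=3 product=0
t=3: arr=0 -> substrate=5 bound=3 product=0
t=4: arr=2 -> substrate=4 bound=3 product=3
t=5: arr=2 -> substrate=6 bound=3 product=3
t=6: arr=2 -> substrate=8 bound=3 product=3
t=7: arr=2 -> substrate=10 bound=3 product=3
t=8: arr=0 -> substrate=7 bound=3 product=6
t=9: arr=3 -> substrate=10 bound=3 product=6
t=10: arr=0 -> substrate=10 bound=3 product=6
t=11: arr=0 -> substrate=10 bound=3 product=6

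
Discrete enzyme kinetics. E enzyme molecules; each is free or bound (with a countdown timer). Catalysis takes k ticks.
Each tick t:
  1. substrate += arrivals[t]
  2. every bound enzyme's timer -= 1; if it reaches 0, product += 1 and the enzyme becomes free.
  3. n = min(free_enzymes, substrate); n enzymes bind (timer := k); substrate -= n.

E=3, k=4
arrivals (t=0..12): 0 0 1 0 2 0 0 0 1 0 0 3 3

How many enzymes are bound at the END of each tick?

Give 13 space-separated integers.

Answer: 0 0 1 1 3 3 2 2 1 1 1 3 3

Derivation:
t=0: arr=0 -> substrate=0 bound=0 product=0
t=1: arr=0 -> substrate=0 bound=0 product=0
t=2: arr=1 -> substrate=0 bound=1 product=0
t=3: arr=0 -> substrate=0 bound=1 product=0
t=4: arr=2 -> substrate=0 bound=3 product=0
t=5: arr=0 -> substrate=0 bound=3 product=0
t=6: arr=0 -> substrate=0 bound=2 product=1
t=7: arr=0 -> substrate=0 bound=2 product=1
t=8: arr=1 -> substrate=0 bound=1 product=3
t=9: arr=0 -> substrate=0 bound=1 product=3
t=10: arr=0 -> substrate=0 bound=1 product=3
t=11: arr=3 -> substrate=1 bound=3 product=3
t=12: arr=3 -> substrate=3 bound=3 product=4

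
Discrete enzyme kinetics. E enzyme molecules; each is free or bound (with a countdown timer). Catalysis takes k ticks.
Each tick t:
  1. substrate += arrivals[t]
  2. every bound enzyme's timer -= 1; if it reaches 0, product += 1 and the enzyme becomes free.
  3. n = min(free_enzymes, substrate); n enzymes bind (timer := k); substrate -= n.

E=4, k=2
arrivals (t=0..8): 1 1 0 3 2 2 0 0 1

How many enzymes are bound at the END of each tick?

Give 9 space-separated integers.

t=0: arr=1 -> substrate=0 bound=1 product=0
t=1: arr=1 -> substrate=0 bound=2 product=0
t=2: arr=0 -> substrate=0 bound=1 product=1
t=3: arr=3 -> substrate=0 bound=3 product=2
t=4: arr=2 -> substrate=1 bound=4 product=2
t=5: arr=2 -> substrate=0 bound=4 product=5
t=6: arr=0 -> substrate=0 bound=3 product=6
t=7: arr=0 -> substrate=0 bound=0 product=9
t=8: arr=1 -> substrate=0 bound=1 product=9

Answer: 1 2 1 3 4 4 3 0 1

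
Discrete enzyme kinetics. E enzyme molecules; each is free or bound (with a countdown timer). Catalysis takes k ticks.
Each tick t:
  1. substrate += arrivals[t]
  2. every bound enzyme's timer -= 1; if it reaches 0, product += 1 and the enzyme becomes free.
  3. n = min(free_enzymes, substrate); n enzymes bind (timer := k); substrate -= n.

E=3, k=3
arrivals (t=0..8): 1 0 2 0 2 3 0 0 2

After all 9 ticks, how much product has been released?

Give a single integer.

t=0: arr=1 -> substrate=0 bound=1 product=0
t=1: arr=0 -> substrate=0 bound=1 product=0
t=2: arr=2 -> substrate=0 bound=3 product=0
t=3: arr=0 -> substrate=0 bound=2 product=1
t=4: arr=2 -> substrate=1 bound=3 product=1
t=5: arr=3 -> substrate=2 bound=3 product=3
t=6: arr=0 -> substrate=2 bound=3 product=3
t=7: arr=0 -> substrate=1 bound=3 product=4
t=8: arr=2 -> substrate=1 bound=3 product=6

Answer: 6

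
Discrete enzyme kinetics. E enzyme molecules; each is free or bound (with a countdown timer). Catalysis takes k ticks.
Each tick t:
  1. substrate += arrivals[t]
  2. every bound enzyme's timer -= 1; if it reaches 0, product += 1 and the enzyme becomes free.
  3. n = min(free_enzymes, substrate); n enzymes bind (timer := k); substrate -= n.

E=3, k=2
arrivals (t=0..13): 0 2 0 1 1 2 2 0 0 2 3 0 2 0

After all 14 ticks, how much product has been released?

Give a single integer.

t=0: arr=0 -> substrate=0 bound=0 product=0
t=1: arr=2 -> substrate=0 bound=2 product=0
t=2: arr=0 -> substrate=0 bound=2 product=0
t=3: arr=1 -> substrate=0 bound=1 product=2
t=4: arr=1 -> substrate=0 bound=2 product=2
t=5: arr=2 -> substrate=0 bound=3 product=3
t=6: arr=2 -> substrate=1 bound=3 product=4
t=7: arr=0 -> substrate=0 bound=2 product=6
t=8: arr=0 -> substrate=0 bound=1 product=7
t=9: arr=2 -> substrate=0 bound=2 product=8
t=10: arr=3 -> substrate=2 bound=3 product=8
t=11: arr=0 -> substrate=0 bound=3 product=10
t=12: arr=2 -> substrate=1 bound=3 product=11
t=13: arr=0 -> substrate=0 bound=2 product=13

Answer: 13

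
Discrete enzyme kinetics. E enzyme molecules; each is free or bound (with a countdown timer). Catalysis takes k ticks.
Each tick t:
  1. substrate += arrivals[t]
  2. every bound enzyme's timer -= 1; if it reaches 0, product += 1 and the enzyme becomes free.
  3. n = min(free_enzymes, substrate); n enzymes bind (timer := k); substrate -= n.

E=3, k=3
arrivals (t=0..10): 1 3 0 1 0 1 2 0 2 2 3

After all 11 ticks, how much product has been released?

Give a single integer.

t=0: arr=1 -> substrate=0 bound=1 product=0
t=1: arr=3 -> substrate=1 bound=3 product=0
t=2: arr=0 -> substrate=1 bound=3 product=0
t=3: arr=1 -> substrate=1 bound=3 product=1
t=4: arr=0 -> substrate=0 bound=2 product=3
t=5: arr=1 -> substrate=0 bound=3 product=3
t=6: arr=2 -> substrate=1 bound=3 product=4
t=7: arr=0 -> substrate=0 bound=3 product=5
t=8: arr=2 -> substrate=1 bound=3 product=6
t=9: arr=2 -> substrate=2 bound=3 product=7
t=10: arr=3 -> substrate=4 bound=3 product=8

Answer: 8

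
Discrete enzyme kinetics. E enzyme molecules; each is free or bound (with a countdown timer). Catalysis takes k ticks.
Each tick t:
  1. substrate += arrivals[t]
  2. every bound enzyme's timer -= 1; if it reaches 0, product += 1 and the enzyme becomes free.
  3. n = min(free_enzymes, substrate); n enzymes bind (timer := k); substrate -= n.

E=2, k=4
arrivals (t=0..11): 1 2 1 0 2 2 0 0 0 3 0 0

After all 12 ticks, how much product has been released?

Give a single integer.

t=0: arr=1 -> substrate=0 bound=1 product=0
t=1: arr=2 -> substrate=1 bound=2 product=0
t=2: arr=1 -> substrate=2 bound=2 product=0
t=3: arr=0 -> substrate=2 bound=2 product=0
t=4: arr=2 -> substrate=3 bound=2 product=1
t=5: arr=2 -> substrate=4 bound=2 product=2
t=6: arr=0 -> substrate=4 bound=2 product=2
t=7: arr=0 -> substrate=4 bound=2 product=2
t=8: arr=0 -> substrate=3 bound=2 product=3
t=9: arr=3 -> substrate=5 bound=2 product=4
t=10: arr=0 -> substrate=5 bound=2 product=4
t=11: arr=0 -> substrate=5 bound=2 product=4

Answer: 4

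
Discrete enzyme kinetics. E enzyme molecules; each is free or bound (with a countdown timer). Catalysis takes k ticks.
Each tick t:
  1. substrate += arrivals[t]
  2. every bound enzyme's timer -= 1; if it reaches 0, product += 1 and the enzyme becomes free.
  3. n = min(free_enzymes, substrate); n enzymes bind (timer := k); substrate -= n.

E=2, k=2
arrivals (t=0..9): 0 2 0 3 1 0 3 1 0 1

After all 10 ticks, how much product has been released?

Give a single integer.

Answer: 8

Derivation:
t=0: arr=0 -> substrate=0 bound=0 product=0
t=1: arr=2 -> substrate=0 bound=2 product=0
t=2: arr=0 -> substrate=0 bound=2 product=0
t=3: arr=3 -> substrate=1 bound=2 product=2
t=4: arr=1 -> substrate=2 bound=2 product=2
t=5: arr=0 -> substrate=0 bound=2 product=4
t=6: arr=3 -> substrate=3 bound=2 product=4
t=7: arr=1 -> substrate=2 bound=2 product=6
t=8: arr=0 -> substrate=2 bound=2 product=6
t=9: arr=1 -> substrate=1 bound=2 product=8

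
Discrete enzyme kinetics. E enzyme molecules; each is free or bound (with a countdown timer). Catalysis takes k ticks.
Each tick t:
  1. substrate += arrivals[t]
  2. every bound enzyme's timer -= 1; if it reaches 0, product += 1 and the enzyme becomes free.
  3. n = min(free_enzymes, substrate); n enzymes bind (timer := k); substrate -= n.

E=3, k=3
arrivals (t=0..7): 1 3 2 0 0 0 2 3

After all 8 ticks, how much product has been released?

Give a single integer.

Answer: 6

Derivation:
t=0: arr=1 -> substrate=0 bound=1 product=0
t=1: arr=3 -> substrate=1 bound=3 product=0
t=2: arr=2 -> substrate=3 bound=3 product=0
t=3: arr=0 -> substrate=2 bound=3 product=1
t=4: arr=0 -> substrate=0 bound=3 product=3
t=5: arr=0 -> substrate=0 bound=3 product=3
t=6: arr=2 -> substrate=1 bound=3 product=4
t=7: arr=3 -> substrate=2 bound=3 product=6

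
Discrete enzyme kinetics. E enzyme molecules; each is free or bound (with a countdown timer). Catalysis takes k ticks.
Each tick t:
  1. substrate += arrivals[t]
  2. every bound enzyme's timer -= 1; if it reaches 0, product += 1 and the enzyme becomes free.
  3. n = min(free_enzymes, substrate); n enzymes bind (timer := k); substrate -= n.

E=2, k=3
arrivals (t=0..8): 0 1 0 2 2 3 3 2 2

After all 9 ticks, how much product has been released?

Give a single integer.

Answer: 3

Derivation:
t=0: arr=0 -> substrate=0 bound=0 product=0
t=1: arr=1 -> substrate=0 bound=1 product=0
t=2: arr=0 -> substrate=0 bound=1 product=0
t=3: arr=2 -> substrate=1 bound=2 product=0
t=4: arr=2 -> substrate=2 bound=2 product=1
t=5: arr=3 -> substrate=5 bound=2 product=1
t=6: arr=3 -> substrate=7 bound=2 product=2
t=7: arr=2 -> substrate=8 bound=2 product=3
t=8: arr=2 -> substrate=10 bound=2 product=3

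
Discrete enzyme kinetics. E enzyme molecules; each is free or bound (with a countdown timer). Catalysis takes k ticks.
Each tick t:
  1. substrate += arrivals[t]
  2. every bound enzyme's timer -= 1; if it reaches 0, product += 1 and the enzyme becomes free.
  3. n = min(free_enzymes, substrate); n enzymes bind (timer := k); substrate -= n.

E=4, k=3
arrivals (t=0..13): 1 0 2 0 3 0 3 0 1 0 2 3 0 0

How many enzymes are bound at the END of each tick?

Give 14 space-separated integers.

t=0: arr=1 -> substrate=0 bound=1 product=0
t=1: arr=0 -> substrate=0 bound=1 product=0
t=2: arr=2 -> substrate=0 bound=3 product=0
t=3: arr=0 -> substrate=0 bound=2 product=1
t=4: arr=3 -> substrate=1 bound=4 product=1
t=5: arr=0 -> substrate=0 bound=3 product=3
t=6: arr=3 -> substrate=2 bound=4 product=3
t=7: arr=0 -> substrate=0 bound=4 product=5
t=8: arr=1 -> substrate=0 bound=4 product=6
t=9: arr=0 -> substrate=0 bound=3 product=7
t=10: arr=2 -> substrate=0 bound=3 product=9
t=11: arr=3 -> substrate=1 bound=4 product=10
t=12: arr=0 -> substrate=1 bound=4 product=10
t=13: arr=0 -> substrate=0 bound=3 product=12

Answer: 1 1 3 2 4 3 4 4 4 3 3 4 4 3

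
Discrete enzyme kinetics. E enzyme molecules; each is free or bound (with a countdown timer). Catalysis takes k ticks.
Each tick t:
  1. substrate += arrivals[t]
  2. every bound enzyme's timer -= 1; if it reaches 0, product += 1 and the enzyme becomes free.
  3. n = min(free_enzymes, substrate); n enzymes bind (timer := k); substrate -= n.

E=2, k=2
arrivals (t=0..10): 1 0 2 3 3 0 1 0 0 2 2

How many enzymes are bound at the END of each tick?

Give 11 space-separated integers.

Answer: 1 1 2 2 2 2 2 2 2 2 2

Derivation:
t=0: arr=1 -> substrate=0 bound=1 product=0
t=1: arr=0 -> substrate=0 bound=1 product=0
t=2: arr=2 -> substrate=0 bound=2 product=1
t=3: arr=3 -> substrate=3 bound=2 product=1
t=4: arr=3 -> substrate=4 bound=2 product=3
t=5: arr=0 -> substrate=4 bound=2 product=3
t=6: arr=1 -> substrate=3 bound=2 product=5
t=7: arr=0 -> substrate=3 bound=2 product=5
t=8: arr=0 -> substrate=1 bound=2 product=7
t=9: arr=2 -> substrate=3 bound=2 product=7
t=10: arr=2 -> substrate=3 bound=2 product=9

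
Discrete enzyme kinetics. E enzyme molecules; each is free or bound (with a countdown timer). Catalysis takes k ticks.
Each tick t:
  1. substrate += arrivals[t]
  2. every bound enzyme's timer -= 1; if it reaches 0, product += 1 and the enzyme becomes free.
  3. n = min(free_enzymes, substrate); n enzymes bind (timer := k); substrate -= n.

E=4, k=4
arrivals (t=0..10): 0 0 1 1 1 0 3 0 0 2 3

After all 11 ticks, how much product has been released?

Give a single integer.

Answer: 5

Derivation:
t=0: arr=0 -> substrate=0 bound=0 product=0
t=1: arr=0 -> substrate=0 bound=0 product=0
t=2: arr=1 -> substrate=0 bound=1 product=0
t=3: arr=1 -> substrate=0 bound=2 product=0
t=4: arr=1 -> substrate=0 bound=3 product=0
t=5: arr=0 -> substrate=0 bound=3 product=0
t=6: arr=3 -> substrate=1 bound=4 product=1
t=7: arr=0 -> substrate=0 bound=4 product=2
t=8: arr=0 -> substrate=0 bound=3 product=3
t=9: arr=2 -> substrate=1 bound=4 product=3
t=10: arr=3 -> substrate=2 bound=4 product=5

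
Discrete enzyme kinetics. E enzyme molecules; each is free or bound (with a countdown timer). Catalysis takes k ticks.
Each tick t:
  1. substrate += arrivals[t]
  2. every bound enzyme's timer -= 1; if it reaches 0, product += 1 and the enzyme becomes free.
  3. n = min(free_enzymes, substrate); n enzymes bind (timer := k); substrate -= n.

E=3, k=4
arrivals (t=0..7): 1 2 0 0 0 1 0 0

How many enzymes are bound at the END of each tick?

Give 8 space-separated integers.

t=0: arr=1 -> substrate=0 bound=1 product=0
t=1: arr=2 -> substrate=0 bound=3 product=0
t=2: arr=0 -> substrate=0 bound=3 product=0
t=3: arr=0 -> substrate=0 bound=3 product=0
t=4: arr=0 -> substrate=0 bound=2 product=1
t=5: arr=1 -> substrate=0 bound=1 product=3
t=6: arr=0 -> substrate=0 bound=1 product=3
t=7: arr=0 -> substrate=0 bound=1 product=3

Answer: 1 3 3 3 2 1 1 1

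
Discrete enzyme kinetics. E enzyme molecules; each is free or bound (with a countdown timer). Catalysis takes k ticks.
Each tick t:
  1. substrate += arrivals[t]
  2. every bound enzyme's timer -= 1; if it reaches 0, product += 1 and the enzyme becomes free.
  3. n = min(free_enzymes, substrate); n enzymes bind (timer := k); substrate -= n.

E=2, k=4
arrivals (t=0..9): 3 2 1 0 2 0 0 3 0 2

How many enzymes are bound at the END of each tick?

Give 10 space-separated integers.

Answer: 2 2 2 2 2 2 2 2 2 2

Derivation:
t=0: arr=3 -> substrate=1 bound=2 product=0
t=1: arr=2 -> substrate=3 bound=2 product=0
t=2: arr=1 -> substrate=4 bound=2 product=0
t=3: arr=0 -> substrate=4 bound=2 product=0
t=4: arr=2 -> substrate=4 bound=2 product=2
t=5: arr=0 -> substrate=4 bound=2 product=2
t=6: arr=0 -> substrate=4 bound=2 product=2
t=7: arr=3 -> substrate=7 bound=2 product=2
t=8: arr=0 -> substrate=5 bound=2 product=4
t=9: arr=2 -> substrate=7 bound=2 product=4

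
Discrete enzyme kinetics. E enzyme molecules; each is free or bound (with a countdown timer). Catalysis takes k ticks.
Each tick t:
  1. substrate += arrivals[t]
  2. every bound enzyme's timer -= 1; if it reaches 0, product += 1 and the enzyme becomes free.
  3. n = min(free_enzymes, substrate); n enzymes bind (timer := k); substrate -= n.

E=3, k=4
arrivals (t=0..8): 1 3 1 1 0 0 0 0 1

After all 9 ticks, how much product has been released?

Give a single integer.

Answer: 4

Derivation:
t=0: arr=1 -> substrate=0 bound=1 product=0
t=1: arr=3 -> substrate=1 bound=3 product=0
t=2: arr=1 -> substrate=2 bound=3 product=0
t=3: arr=1 -> substrate=3 bound=3 product=0
t=4: arr=0 -> substrate=2 bound=3 product=1
t=5: arr=0 -> substrate=0 bound=3 product=3
t=6: arr=0 -> substrate=0 bound=3 product=3
t=7: arr=0 -> substrate=0 bound=3 product=3
t=8: arr=1 -> substrate=0 bound=3 product=4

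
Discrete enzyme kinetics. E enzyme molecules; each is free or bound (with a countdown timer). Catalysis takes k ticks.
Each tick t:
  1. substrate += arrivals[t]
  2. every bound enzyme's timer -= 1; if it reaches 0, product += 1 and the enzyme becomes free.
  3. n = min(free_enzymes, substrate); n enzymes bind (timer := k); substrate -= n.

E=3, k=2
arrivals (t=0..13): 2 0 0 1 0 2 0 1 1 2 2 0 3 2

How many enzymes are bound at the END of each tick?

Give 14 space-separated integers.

Answer: 2 2 0 1 1 2 2 1 2 3 3 2 3 3

Derivation:
t=0: arr=2 -> substrate=0 bound=2 product=0
t=1: arr=0 -> substrate=0 bound=2 product=0
t=2: arr=0 -> substrate=0 bound=0 product=2
t=3: arr=1 -> substrate=0 bound=1 product=2
t=4: arr=0 -> substrate=0 bound=1 product=2
t=5: arr=2 -> substrate=0 bound=2 product=3
t=6: arr=0 -> substrate=0 bound=2 product=3
t=7: arr=1 -> substrate=0 bound=1 product=5
t=8: arr=1 -> substrate=0 bound=2 product=5
t=9: arr=2 -> substrate=0 bound=3 product=6
t=10: arr=2 -> substrate=1 bound=3 product=7
t=11: arr=0 -> substrate=0 bound=2 product=9
t=12: arr=3 -> substrate=1 bound=3 product=10
t=13: arr=2 -> substrate=2 bound=3 product=11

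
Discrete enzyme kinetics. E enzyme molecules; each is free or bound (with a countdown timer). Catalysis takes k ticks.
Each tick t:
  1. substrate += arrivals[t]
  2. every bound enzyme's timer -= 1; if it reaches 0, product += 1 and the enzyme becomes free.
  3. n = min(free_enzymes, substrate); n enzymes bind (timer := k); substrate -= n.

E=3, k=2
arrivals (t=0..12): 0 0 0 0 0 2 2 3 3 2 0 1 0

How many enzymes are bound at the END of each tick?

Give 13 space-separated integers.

Answer: 0 0 0 0 0 2 3 3 3 3 3 3 3

Derivation:
t=0: arr=0 -> substrate=0 bound=0 product=0
t=1: arr=0 -> substrate=0 bound=0 product=0
t=2: arr=0 -> substrate=0 bound=0 product=0
t=3: arr=0 -> substrate=0 bound=0 product=0
t=4: arr=0 -> substrate=0 bound=0 product=0
t=5: arr=2 -> substrate=0 bound=2 product=0
t=6: arr=2 -> substrate=1 bound=3 product=0
t=7: arr=3 -> substrate=2 bound=3 product=2
t=8: arr=3 -> substrate=4 bound=3 product=3
t=9: arr=2 -> substrate=4 bound=3 product=5
t=10: arr=0 -> substrate=3 bound=3 product=6
t=11: arr=1 -> substrate=2 bound=3 product=8
t=12: arr=0 -> substrate=1 bound=3 product=9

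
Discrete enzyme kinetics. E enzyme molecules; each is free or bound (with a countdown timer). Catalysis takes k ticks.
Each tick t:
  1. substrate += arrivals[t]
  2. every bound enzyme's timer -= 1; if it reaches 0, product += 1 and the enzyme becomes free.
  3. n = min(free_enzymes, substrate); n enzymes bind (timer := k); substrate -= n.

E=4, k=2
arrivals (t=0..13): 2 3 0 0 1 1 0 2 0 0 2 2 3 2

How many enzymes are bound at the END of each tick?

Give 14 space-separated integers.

Answer: 2 4 3 1 1 2 1 2 2 0 2 4 4 4

Derivation:
t=0: arr=2 -> substrate=0 bound=2 product=0
t=1: arr=3 -> substrate=1 bound=4 product=0
t=2: arr=0 -> substrate=0 bound=3 product=2
t=3: arr=0 -> substrate=0 bound=1 product=4
t=4: arr=1 -> substrate=0 bound=1 product=5
t=5: arr=1 -> substrate=0 bound=2 product=5
t=6: arr=0 -> substrate=0 bound=1 product=6
t=7: arr=2 -> substrate=0 bound=2 product=7
t=8: arr=0 -> substrate=0 bound=2 product=7
t=9: arr=0 -> substrate=0 bound=0 product=9
t=10: arr=2 -> substrate=0 bound=2 product=9
t=11: arr=2 -> substrate=0 bound=4 product=9
t=12: arr=3 -> substrate=1 bound=4 product=11
t=13: arr=2 -> substrate=1 bound=4 product=13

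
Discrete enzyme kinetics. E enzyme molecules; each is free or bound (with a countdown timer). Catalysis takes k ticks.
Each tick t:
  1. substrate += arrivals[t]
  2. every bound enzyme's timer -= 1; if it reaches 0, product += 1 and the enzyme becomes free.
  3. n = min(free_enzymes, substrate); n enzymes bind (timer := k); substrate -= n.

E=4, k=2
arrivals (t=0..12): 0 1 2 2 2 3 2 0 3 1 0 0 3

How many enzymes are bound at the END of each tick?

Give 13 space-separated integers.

Answer: 0 1 3 4 4 4 4 3 4 4 1 0 3

Derivation:
t=0: arr=0 -> substrate=0 bound=0 product=0
t=1: arr=1 -> substrate=0 bound=1 product=0
t=2: arr=2 -> substrate=0 bound=3 product=0
t=3: arr=2 -> substrate=0 bound=4 product=1
t=4: arr=2 -> substrate=0 bound=4 product=3
t=5: arr=3 -> substrate=1 bound=4 product=5
t=6: arr=2 -> substrate=1 bound=4 product=7
t=7: arr=0 -> substrate=0 bound=3 product=9
t=8: arr=3 -> substrate=0 bound=4 product=11
t=9: arr=1 -> substrate=0 bound=4 product=12
t=10: arr=0 -> substrate=0 bound=1 product=15
t=11: arr=0 -> substrate=0 bound=0 product=16
t=12: arr=3 -> substrate=0 bound=3 product=16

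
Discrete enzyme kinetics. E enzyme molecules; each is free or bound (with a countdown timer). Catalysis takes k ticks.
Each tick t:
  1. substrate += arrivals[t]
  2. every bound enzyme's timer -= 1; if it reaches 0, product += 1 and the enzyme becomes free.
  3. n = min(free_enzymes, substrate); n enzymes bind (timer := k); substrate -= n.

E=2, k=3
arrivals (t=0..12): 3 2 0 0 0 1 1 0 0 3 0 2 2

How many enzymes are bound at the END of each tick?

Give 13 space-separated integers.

t=0: arr=3 -> substrate=1 bound=2 product=0
t=1: arr=2 -> substrate=3 bound=2 product=0
t=2: arr=0 -> substrate=3 bound=2 product=0
t=3: arr=0 -> substrate=1 bound=2 product=2
t=4: arr=0 -> substrate=1 bound=2 product=2
t=5: arr=1 -> substrate=2 bound=2 product=2
t=6: arr=1 -> substrate=1 bound=2 product=4
t=7: arr=0 -> substrate=1 bound=2 product=4
t=8: arr=0 -> substrate=1 bound=2 product=4
t=9: arr=3 -> substrate=2 bound=2 product=6
t=10: arr=0 -> substrate=2 bound=2 product=6
t=11: arr=2 -> substrate=4 bound=2 product=6
t=12: arr=2 -> substrate=4 bound=2 product=8

Answer: 2 2 2 2 2 2 2 2 2 2 2 2 2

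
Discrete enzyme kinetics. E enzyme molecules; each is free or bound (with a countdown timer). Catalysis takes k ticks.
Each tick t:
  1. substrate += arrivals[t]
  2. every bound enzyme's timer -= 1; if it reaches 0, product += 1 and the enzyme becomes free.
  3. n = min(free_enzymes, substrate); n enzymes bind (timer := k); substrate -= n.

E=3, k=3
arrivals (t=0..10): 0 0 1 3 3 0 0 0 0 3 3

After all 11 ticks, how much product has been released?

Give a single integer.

Answer: 6

Derivation:
t=0: arr=0 -> substrate=0 bound=0 product=0
t=1: arr=0 -> substrate=0 bound=0 product=0
t=2: arr=1 -> substrate=0 bound=1 product=0
t=3: arr=3 -> substrate=1 bound=3 product=0
t=4: arr=3 -> substrate=4 bound=3 product=0
t=5: arr=0 -> substrate=3 bound=3 product=1
t=6: arr=0 -> substrate=1 bound=3 product=3
t=7: arr=0 -> substrate=1 bound=3 product=3
t=8: arr=0 -> substrate=0 bound=3 product=4
t=9: arr=3 -> substrate=1 bound=3 product=6
t=10: arr=3 -> substrate=4 bound=3 product=6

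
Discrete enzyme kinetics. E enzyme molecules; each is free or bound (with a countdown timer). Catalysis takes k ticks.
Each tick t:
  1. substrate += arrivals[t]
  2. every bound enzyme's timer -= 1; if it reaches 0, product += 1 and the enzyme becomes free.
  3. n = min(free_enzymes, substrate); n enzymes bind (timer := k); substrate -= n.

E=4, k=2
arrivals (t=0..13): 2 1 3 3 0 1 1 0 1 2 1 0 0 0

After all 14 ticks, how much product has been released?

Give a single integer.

t=0: arr=2 -> substrate=0 bound=2 product=0
t=1: arr=1 -> substrate=0 bound=3 product=0
t=2: arr=3 -> substrate=0 bound=4 product=2
t=3: arr=3 -> substrate=2 bound=4 product=3
t=4: arr=0 -> substrate=0 bound=3 product=6
t=5: arr=1 -> substrate=0 bound=3 product=7
t=6: arr=1 -> substrate=0 bound=2 product=9
t=7: arr=0 -> substrate=0 bound=1 product=10
t=8: arr=1 -> substrate=0 bound=1 product=11
t=9: arr=2 -> substrate=0 bound=3 product=11
t=10: arr=1 -> substrate=0 bound=3 product=12
t=11: arr=0 -> substrate=0 bound=1 product=14
t=12: arr=0 -> substrate=0 bound=0 product=15
t=13: arr=0 -> substrate=0 bound=0 product=15

Answer: 15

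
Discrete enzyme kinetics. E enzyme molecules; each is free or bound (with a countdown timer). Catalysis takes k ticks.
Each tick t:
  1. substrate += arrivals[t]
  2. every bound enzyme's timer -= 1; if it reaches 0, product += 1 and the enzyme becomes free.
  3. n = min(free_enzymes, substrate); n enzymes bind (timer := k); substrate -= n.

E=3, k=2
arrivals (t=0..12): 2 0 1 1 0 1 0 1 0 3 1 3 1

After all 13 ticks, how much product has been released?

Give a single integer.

t=0: arr=2 -> substrate=0 bound=2 product=0
t=1: arr=0 -> substrate=0 bound=2 product=0
t=2: arr=1 -> substrate=0 bound=1 product=2
t=3: arr=1 -> substrate=0 bound=2 product=2
t=4: arr=0 -> substrate=0 bound=1 product=3
t=5: arr=1 -> substrate=0 bound=1 product=4
t=6: arr=0 -> substrate=0 bound=1 product=4
t=7: arr=1 -> substrate=0 bound=1 product=5
t=8: arr=0 -> substrate=0 bound=1 product=5
t=9: arr=3 -> substrate=0 bound=3 product=6
t=10: arr=1 -> substrate=1 bound=3 product=6
t=11: arr=3 -> substrate=1 bound=3 product=9
t=12: arr=1 -> substrate=2 bound=3 product=9

Answer: 9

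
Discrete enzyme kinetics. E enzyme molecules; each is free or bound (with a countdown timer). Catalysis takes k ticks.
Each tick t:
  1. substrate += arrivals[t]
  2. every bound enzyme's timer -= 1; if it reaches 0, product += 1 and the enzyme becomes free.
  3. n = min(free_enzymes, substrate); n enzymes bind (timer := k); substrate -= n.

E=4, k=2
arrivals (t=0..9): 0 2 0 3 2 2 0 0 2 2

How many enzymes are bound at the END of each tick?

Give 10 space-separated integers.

t=0: arr=0 -> substrate=0 bound=0 product=0
t=1: arr=2 -> substrate=0 bound=2 product=0
t=2: arr=0 -> substrate=0 bound=2 product=0
t=3: arr=3 -> substrate=0 bound=3 product=2
t=4: arr=2 -> substrate=1 bound=4 product=2
t=5: arr=2 -> substrate=0 bound=4 product=5
t=6: arr=0 -> substrate=0 bound=3 product=6
t=7: arr=0 -> substrate=0 bound=0 product=9
t=8: arr=2 -> substrate=0 bound=2 product=9
t=9: arr=2 -> substrate=0 bound=4 product=9

Answer: 0 2 2 3 4 4 3 0 2 4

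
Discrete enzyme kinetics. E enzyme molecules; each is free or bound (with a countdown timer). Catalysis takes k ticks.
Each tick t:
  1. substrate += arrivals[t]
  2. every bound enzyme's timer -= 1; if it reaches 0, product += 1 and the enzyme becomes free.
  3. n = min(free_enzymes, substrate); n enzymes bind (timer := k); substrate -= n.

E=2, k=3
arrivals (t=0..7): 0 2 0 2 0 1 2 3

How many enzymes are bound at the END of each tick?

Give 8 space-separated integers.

t=0: arr=0 -> substrate=0 bound=0 product=0
t=1: arr=2 -> substrate=0 bound=2 product=0
t=2: arr=0 -> substrate=0 bound=2 product=0
t=3: arr=2 -> substrate=2 bound=2 product=0
t=4: arr=0 -> substrate=0 bound=2 product=2
t=5: arr=1 -> substrate=1 bound=2 product=2
t=6: arr=2 -> substrate=3 bound=2 product=2
t=7: arr=3 -> substrate=4 bound=2 product=4

Answer: 0 2 2 2 2 2 2 2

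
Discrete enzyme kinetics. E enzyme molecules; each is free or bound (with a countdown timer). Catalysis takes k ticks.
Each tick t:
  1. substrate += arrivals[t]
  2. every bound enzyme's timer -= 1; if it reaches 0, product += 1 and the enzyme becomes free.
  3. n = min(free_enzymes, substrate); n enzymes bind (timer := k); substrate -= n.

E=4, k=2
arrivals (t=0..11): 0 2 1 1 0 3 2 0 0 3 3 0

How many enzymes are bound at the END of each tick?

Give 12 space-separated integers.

Answer: 0 2 3 2 1 3 4 2 1 3 4 3

Derivation:
t=0: arr=0 -> substrate=0 bound=0 product=0
t=1: arr=2 -> substrate=0 bound=2 product=0
t=2: arr=1 -> substrate=0 bound=3 product=0
t=3: arr=1 -> substrate=0 bound=2 product=2
t=4: arr=0 -> substrate=0 bound=1 product=3
t=5: arr=3 -> substrate=0 bound=3 product=4
t=6: arr=2 -> substrate=1 bound=4 product=4
t=7: arr=0 -> substrate=0 bound=2 product=7
t=8: arr=0 -> substrate=0 bound=1 product=8
t=9: arr=3 -> substrate=0 bound=3 product=9
t=10: arr=3 -> substrate=2 bound=4 product=9
t=11: arr=0 -> substrate=0 bound=3 product=12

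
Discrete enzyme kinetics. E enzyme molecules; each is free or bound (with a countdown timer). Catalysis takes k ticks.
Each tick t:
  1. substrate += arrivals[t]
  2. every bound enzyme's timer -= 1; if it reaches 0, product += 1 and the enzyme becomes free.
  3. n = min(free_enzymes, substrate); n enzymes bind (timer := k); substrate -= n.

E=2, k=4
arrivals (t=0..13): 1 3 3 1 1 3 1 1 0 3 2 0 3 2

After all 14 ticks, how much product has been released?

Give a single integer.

t=0: arr=1 -> substrate=0 bound=1 product=0
t=1: arr=3 -> substrate=2 bound=2 product=0
t=2: arr=3 -> substrate=5 bound=2 product=0
t=3: arr=1 -> substrate=6 bound=2 product=0
t=4: arr=1 -> substrate=6 bound=2 product=1
t=5: arr=3 -> substrate=8 bound=2 product=2
t=6: arr=1 -> substrate=9 bound=2 product=2
t=7: arr=1 -> substrate=10 bound=2 product=2
t=8: arr=0 -> substrate=9 bound=2 product=3
t=9: arr=3 -> substrate=11 bound=2 product=4
t=10: arr=2 -> substrate=13 bound=2 product=4
t=11: arr=0 -> substrate=13 bound=2 product=4
t=12: arr=3 -> substrate=15 bound=2 product=5
t=13: arr=2 -> substrate=16 bound=2 product=6

Answer: 6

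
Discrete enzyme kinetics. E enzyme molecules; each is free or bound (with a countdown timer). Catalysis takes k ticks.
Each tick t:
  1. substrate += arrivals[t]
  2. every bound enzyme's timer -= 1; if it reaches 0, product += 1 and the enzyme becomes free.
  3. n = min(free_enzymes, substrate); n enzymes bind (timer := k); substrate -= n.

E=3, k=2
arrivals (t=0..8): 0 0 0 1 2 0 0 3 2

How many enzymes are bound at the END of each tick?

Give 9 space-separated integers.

Answer: 0 0 0 1 3 2 0 3 3

Derivation:
t=0: arr=0 -> substrate=0 bound=0 product=0
t=1: arr=0 -> substrate=0 bound=0 product=0
t=2: arr=0 -> substrate=0 bound=0 product=0
t=3: arr=1 -> substrate=0 bound=1 product=0
t=4: arr=2 -> substrate=0 bound=3 product=0
t=5: arr=0 -> substrate=0 bound=2 product=1
t=6: arr=0 -> substrate=0 bound=0 product=3
t=7: arr=3 -> substrate=0 bound=3 product=3
t=8: arr=2 -> substrate=2 bound=3 product=3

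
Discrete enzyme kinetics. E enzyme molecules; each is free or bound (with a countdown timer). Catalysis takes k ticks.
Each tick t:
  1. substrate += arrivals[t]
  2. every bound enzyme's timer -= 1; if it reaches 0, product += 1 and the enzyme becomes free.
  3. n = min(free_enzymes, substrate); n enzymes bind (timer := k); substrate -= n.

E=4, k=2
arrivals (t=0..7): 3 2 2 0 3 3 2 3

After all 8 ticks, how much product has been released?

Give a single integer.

Answer: 11

Derivation:
t=0: arr=3 -> substrate=0 bound=3 product=0
t=1: arr=2 -> substrate=1 bound=4 product=0
t=2: arr=2 -> substrate=0 bound=4 product=3
t=3: arr=0 -> substrate=0 bound=3 product=4
t=4: arr=3 -> substrate=0 bound=3 product=7
t=5: arr=3 -> substrate=2 bound=4 product=7
t=6: arr=2 -> substrate=1 bound=4 product=10
t=7: arr=3 -> substrate=3 bound=4 product=11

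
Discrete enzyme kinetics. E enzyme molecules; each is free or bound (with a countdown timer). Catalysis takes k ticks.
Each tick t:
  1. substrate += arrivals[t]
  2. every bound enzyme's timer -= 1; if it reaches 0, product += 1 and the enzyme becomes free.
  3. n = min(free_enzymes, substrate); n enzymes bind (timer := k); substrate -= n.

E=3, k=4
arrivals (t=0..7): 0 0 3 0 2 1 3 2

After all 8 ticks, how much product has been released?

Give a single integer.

Answer: 3

Derivation:
t=0: arr=0 -> substrate=0 bound=0 product=0
t=1: arr=0 -> substrate=0 bound=0 product=0
t=2: arr=3 -> substrate=0 bound=3 product=0
t=3: arr=0 -> substrate=0 bound=3 product=0
t=4: arr=2 -> substrate=2 bound=3 product=0
t=5: arr=1 -> substrate=3 bound=3 product=0
t=6: arr=3 -> substrate=3 bound=3 product=3
t=7: arr=2 -> substrate=5 bound=3 product=3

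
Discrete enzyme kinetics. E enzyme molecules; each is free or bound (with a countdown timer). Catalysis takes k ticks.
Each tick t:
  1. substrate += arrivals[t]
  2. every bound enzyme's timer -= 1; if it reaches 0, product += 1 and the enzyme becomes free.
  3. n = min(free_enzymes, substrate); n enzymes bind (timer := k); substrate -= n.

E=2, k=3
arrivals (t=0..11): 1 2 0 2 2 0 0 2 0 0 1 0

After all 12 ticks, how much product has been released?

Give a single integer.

t=0: arr=1 -> substrate=0 bound=1 product=0
t=1: arr=2 -> substrate=1 bound=2 product=0
t=2: arr=0 -> substrate=1 bound=2 product=0
t=3: arr=2 -> substrate=2 bound=2 product=1
t=4: arr=2 -> substrate=3 bound=2 product=2
t=5: arr=0 -> substrate=3 bound=2 product=2
t=6: arr=0 -> substrate=2 bound=2 product=3
t=7: arr=2 -> substrate=3 bound=2 product=4
t=8: arr=0 -> substrate=3 bound=2 product=4
t=9: arr=0 -> substrate=2 bound=2 product=5
t=10: arr=1 -> substrate=2 bound=2 product=6
t=11: arr=0 -> substrate=2 bound=2 product=6

Answer: 6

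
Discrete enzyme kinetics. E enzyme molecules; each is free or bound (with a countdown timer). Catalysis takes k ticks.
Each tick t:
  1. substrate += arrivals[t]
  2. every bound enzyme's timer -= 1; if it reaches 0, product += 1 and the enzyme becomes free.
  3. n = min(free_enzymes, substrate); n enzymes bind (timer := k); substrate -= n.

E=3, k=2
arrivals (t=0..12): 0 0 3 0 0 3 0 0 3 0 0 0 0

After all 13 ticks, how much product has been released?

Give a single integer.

t=0: arr=0 -> substrate=0 bound=0 product=0
t=1: arr=0 -> substrate=0 bound=0 product=0
t=2: arr=3 -> substrate=0 bound=3 product=0
t=3: arr=0 -> substrate=0 bound=3 product=0
t=4: arr=0 -> substrate=0 bound=0 product=3
t=5: arr=3 -> substrate=0 bound=3 product=3
t=6: arr=0 -> substrate=0 bound=3 product=3
t=7: arr=0 -> substrate=0 bound=0 product=6
t=8: arr=3 -> substrate=0 bound=3 product=6
t=9: arr=0 -> substrate=0 bound=3 product=6
t=10: arr=0 -> substrate=0 bound=0 product=9
t=11: arr=0 -> substrate=0 bound=0 product=9
t=12: arr=0 -> substrate=0 bound=0 product=9

Answer: 9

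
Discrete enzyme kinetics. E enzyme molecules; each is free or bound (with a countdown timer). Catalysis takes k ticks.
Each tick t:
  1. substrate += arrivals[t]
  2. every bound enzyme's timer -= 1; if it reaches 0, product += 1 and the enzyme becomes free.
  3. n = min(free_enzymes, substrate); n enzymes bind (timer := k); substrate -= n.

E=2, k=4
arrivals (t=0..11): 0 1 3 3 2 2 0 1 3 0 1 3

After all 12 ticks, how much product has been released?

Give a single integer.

t=0: arr=0 -> substrate=0 bound=0 product=0
t=1: arr=1 -> substrate=0 bound=1 product=0
t=2: arr=3 -> substrate=2 bound=2 product=0
t=3: arr=3 -> substrate=5 bound=2 product=0
t=4: arr=2 -> substrate=7 bound=2 product=0
t=5: arr=2 -> substrate=8 bound=2 product=1
t=6: arr=0 -> substrate=7 bound=2 product=2
t=7: arr=1 -> substrate=8 bound=2 product=2
t=8: arr=3 -> substrate=11 bound=2 product=2
t=9: arr=0 -> substrate=10 bound=2 product=3
t=10: arr=1 -> substrate=10 bound=2 product=4
t=11: arr=3 -> substrate=13 bound=2 product=4

Answer: 4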